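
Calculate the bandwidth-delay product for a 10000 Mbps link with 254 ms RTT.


BDP = bandwidth * RTT
= 10000 Mbps * 254 ms
= 10000 * 1e6 * 254 / 1000 bits
= 2540000000 bits
= 317500000 bytes
= 310058.5938 KB
BDP = 2540000000 bits (317500000 bytes)


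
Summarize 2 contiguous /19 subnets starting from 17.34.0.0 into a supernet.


Original prefix: /19
Number of subnets: 2 = 2^1
New prefix = 19 - 1 = 18
Supernet: 17.34.0.0/18


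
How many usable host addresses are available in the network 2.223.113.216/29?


Host bits = 32 - 29 = 3
Total addresses = 2^3 = 8
Usable = total - 2 (network and broadcast)
Usable hosts: 6


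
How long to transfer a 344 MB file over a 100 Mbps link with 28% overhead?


Effective throughput = 100 * (1 - 28/100) = 72 Mbps
File size in Mb = 344 * 8 = 2752 Mb
Time = 2752 / 72
Time = 38.2222 seconds


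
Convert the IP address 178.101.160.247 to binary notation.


178 = 10110010
101 = 01100101
160 = 10100000
247 = 11110111
Binary: 10110010.01100101.10100000.11110111


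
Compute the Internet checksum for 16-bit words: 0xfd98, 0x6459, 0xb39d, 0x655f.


Sum all words (with carry folding):
+ 0xfd98 = 0xfd98
+ 0x6459 = 0x61f2
+ 0xb39d = 0x1590
+ 0x655f = 0x7aef
One's complement: ~0x7aef
Checksum = 0x8510


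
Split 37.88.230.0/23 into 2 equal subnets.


New prefix = 23 + 1 = 24
Each subnet has 256 addresses
  37.88.230.0/24
  37.88.231.0/24
Subnets: 37.88.230.0/24, 37.88.231.0/24


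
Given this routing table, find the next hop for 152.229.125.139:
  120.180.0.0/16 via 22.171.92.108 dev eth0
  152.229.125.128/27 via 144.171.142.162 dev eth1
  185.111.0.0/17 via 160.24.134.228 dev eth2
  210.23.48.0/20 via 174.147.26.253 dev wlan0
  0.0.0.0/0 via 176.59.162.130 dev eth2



Longest prefix match for 152.229.125.139:
  /16 120.180.0.0: no
  /27 152.229.125.128: MATCH
  /17 185.111.0.0: no
  /20 210.23.48.0: no
  /0 0.0.0.0: MATCH
Selected: next-hop 144.171.142.162 via eth1 (matched /27)


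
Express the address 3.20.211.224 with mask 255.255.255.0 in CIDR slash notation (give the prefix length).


Binary: 11111111.11111111.11111111.00000000
Count leading 1s
Prefix: /24


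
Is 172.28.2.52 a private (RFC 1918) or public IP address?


RFC 1918 private ranges:
  10.0.0.0/8 (10.0.0.0 - 10.255.255.255)
  172.16.0.0/12 (172.16.0.0 - 172.31.255.255)
  192.168.0.0/16 (192.168.0.0 - 192.168.255.255)
Private (in 172.16.0.0/12)


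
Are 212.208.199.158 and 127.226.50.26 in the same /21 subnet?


Mask: 255.255.248.0
212.208.199.158 AND mask = 212.208.192.0
127.226.50.26 AND mask = 127.226.48.0
No, different subnets (212.208.192.0 vs 127.226.48.0)


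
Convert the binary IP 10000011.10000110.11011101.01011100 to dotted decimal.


10000011 = 131
10000110 = 134
11011101 = 221
01011100 = 92
IP: 131.134.221.92


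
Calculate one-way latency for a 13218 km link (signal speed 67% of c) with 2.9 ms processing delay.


Speed = 0.67 * 3e5 km/s = 201000 km/s
Propagation delay = 13218 / 201000 = 0.0658 s = 65.7612 ms
Processing delay = 2.9 ms
Total one-way latency = 68.6612 ms


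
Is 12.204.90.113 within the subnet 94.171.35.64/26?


Subnet network: 94.171.35.64
Test IP AND mask: 12.204.90.64
No, 12.204.90.113 is not in 94.171.35.64/26


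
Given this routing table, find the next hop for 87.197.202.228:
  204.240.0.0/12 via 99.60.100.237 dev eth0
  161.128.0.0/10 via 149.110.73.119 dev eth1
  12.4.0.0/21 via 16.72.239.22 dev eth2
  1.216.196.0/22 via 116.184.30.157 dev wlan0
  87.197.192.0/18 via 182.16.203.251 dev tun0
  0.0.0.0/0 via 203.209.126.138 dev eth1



Longest prefix match for 87.197.202.228:
  /12 204.240.0.0: no
  /10 161.128.0.0: no
  /21 12.4.0.0: no
  /22 1.216.196.0: no
  /18 87.197.192.0: MATCH
  /0 0.0.0.0: MATCH
Selected: next-hop 182.16.203.251 via tun0 (matched /18)


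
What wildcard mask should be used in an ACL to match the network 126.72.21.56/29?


Subnet mask: 255.255.255.248
Wildcard = 255.255.255.255 - subnet mask
255 - 255 = 0
255 - 255 = 0
255 - 255 = 0
255 - 248 = 7
Wildcard: 0.0.0.7


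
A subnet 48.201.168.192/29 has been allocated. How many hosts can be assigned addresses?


Host bits = 32 - 29 = 3
Total addresses = 2^3 = 8
Usable = total - 2 (network and broadcast)
Usable hosts: 6


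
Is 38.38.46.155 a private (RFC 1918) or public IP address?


RFC 1918 private ranges:
  10.0.0.0/8 (10.0.0.0 - 10.255.255.255)
  172.16.0.0/12 (172.16.0.0 - 172.31.255.255)
  192.168.0.0/16 (192.168.0.0 - 192.168.255.255)
Public (not in any RFC 1918 range)


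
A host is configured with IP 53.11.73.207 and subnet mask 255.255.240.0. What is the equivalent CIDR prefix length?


Binary: 11111111.11111111.11110000.00000000
Count leading 1s
Prefix: /20


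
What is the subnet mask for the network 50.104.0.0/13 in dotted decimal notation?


/13 means 13 network bits, 19 host bits
Binary: 11111111111110000000000000000000
Mask: 255.248.0.0


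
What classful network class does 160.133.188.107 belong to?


First octet: 160
Binary: 10100000
10xxxxxx -> Class B (128-191)
Class B, default mask 255.255.0.0 (/16)


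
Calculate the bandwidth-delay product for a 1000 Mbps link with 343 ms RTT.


BDP = bandwidth * RTT
= 1000 Mbps * 343 ms
= 1000 * 1e6 * 343 / 1000 bits
= 343000000 bits
= 42875000 bytes
= 41870.1172 KB
BDP = 343000000 bits (42875000 bytes)


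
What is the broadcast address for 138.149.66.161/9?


Network: 138.128.0.0/9
Host bits = 23
Set all host bits to 1:
Broadcast: 138.255.255.255


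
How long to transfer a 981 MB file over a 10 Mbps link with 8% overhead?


Effective throughput = 10 * (1 - 8/100) = 9.2 Mbps
File size in Mb = 981 * 8 = 7848 Mb
Time = 7848 / 9.2
Time = 853.0435 seconds


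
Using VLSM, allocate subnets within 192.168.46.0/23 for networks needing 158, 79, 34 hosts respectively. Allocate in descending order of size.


158 hosts -> /24 (254 usable): 192.168.46.0/24
79 hosts -> /25 (126 usable): 192.168.47.0/25
34 hosts -> /26 (62 usable): 192.168.47.128/26
Allocation: 192.168.46.0/24 (158 hosts, 254 usable); 192.168.47.0/25 (79 hosts, 126 usable); 192.168.47.128/26 (34 hosts, 62 usable)


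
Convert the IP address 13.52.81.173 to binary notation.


13 = 00001101
52 = 00110100
81 = 01010001
173 = 10101101
Binary: 00001101.00110100.01010001.10101101


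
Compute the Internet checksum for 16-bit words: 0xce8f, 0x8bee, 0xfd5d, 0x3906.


Sum all words (with carry folding):
+ 0xce8f = 0xce8f
+ 0x8bee = 0x5a7e
+ 0xfd5d = 0x57dc
+ 0x3906 = 0x90e2
One's complement: ~0x90e2
Checksum = 0x6f1d


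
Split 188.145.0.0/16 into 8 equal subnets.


New prefix = 16 + 3 = 19
Each subnet has 8192 addresses
  188.145.0.0/19
  188.145.32.0/19
  188.145.64.0/19
  188.145.96.0/19
  188.145.128.0/19
  188.145.160.0/19
  188.145.192.0/19
  188.145.224.0/19
Subnets: 188.145.0.0/19, 188.145.32.0/19, 188.145.64.0/19, 188.145.96.0/19, 188.145.128.0/19, 188.145.160.0/19, 188.145.192.0/19, 188.145.224.0/19


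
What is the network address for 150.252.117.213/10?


IP:   10010110.11111100.01110101.11010101
Mask: 11111111.11000000.00000000.00000000
AND operation:
Net:  10010110.11000000.00000000.00000000
Network: 150.192.0.0/10


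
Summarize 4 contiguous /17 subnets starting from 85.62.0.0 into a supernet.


Original prefix: /17
Number of subnets: 4 = 2^2
New prefix = 17 - 2 = 15
Supernet: 85.62.0.0/15


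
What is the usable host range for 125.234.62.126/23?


Network: 125.234.62.0
Broadcast: 125.234.63.255
First usable = network + 1
Last usable = broadcast - 1
Range: 125.234.62.1 to 125.234.63.254


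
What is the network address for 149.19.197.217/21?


IP:   10010101.00010011.11000101.11011001
Mask: 11111111.11111111.11111000.00000000
AND operation:
Net:  10010101.00010011.11000000.00000000
Network: 149.19.192.0/21


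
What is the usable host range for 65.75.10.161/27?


Network: 65.75.10.160
Broadcast: 65.75.10.191
First usable = network + 1
Last usable = broadcast - 1
Range: 65.75.10.161 to 65.75.10.190


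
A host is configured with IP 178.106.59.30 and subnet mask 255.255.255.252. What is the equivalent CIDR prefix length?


Binary: 11111111.11111111.11111111.11111100
Count leading 1s
Prefix: /30


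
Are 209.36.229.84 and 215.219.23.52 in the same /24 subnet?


Mask: 255.255.255.0
209.36.229.84 AND mask = 209.36.229.0
215.219.23.52 AND mask = 215.219.23.0
No, different subnets (209.36.229.0 vs 215.219.23.0)


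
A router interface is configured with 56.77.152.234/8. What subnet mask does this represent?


/8 means 8 network bits, 24 host bits
Binary: 11111111000000000000000000000000
Mask: 255.0.0.0


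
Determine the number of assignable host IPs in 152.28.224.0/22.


Host bits = 32 - 22 = 10
Total addresses = 2^10 = 1024
Usable = total - 2 (network and broadcast)
Usable hosts: 1022


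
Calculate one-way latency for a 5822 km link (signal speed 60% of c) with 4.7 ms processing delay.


Speed = 0.6 * 3e5 km/s = 180000 km/s
Propagation delay = 5822 / 180000 = 0.0323 s = 32.3444 ms
Processing delay = 4.7 ms
Total one-way latency = 37.0444 ms


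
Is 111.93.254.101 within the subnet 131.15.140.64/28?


Subnet network: 131.15.140.64
Test IP AND mask: 111.93.254.96
No, 111.93.254.101 is not in 131.15.140.64/28


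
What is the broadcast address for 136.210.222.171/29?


Network: 136.210.222.168/29
Host bits = 3
Set all host bits to 1:
Broadcast: 136.210.222.175


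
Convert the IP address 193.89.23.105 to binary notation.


193 = 11000001
89 = 01011001
23 = 00010111
105 = 01101001
Binary: 11000001.01011001.00010111.01101001


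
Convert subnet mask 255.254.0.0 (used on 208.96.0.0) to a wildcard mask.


Subnet mask: 255.254.0.0
Wildcard = 255.255.255.255 - subnet mask
255 - 255 = 0
255 - 254 = 1
255 - 0 = 255
255 - 0 = 255
Wildcard: 0.1.255.255


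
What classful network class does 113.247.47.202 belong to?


First octet: 113
Binary: 01110001
0xxxxxxx -> Class A (1-126)
Class A, default mask 255.0.0.0 (/8)


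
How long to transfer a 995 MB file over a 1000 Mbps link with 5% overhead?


Effective throughput = 1000 * (1 - 5/100) = 950 Mbps
File size in Mb = 995 * 8 = 7960 Mb
Time = 7960 / 950
Time = 8.3789 seconds


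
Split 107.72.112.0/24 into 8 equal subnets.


New prefix = 24 + 3 = 27
Each subnet has 32 addresses
  107.72.112.0/27
  107.72.112.32/27
  107.72.112.64/27
  107.72.112.96/27
  107.72.112.128/27
  107.72.112.160/27
  107.72.112.192/27
  107.72.112.224/27
Subnets: 107.72.112.0/27, 107.72.112.32/27, 107.72.112.64/27, 107.72.112.96/27, 107.72.112.128/27, 107.72.112.160/27, 107.72.112.192/27, 107.72.112.224/27


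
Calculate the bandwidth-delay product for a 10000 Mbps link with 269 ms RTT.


BDP = bandwidth * RTT
= 10000 Mbps * 269 ms
= 10000 * 1e6 * 269 / 1000 bits
= 2690000000 bits
= 336250000 bytes
= 328369.1406 KB
BDP = 2690000000 bits (336250000 bytes)


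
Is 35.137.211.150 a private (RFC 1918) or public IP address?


RFC 1918 private ranges:
  10.0.0.0/8 (10.0.0.0 - 10.255.255.255)
  172.16.0.0/12 (172.16.0.0 - 172.31.255.255)
  192.168.0.0/16 (192.168.0.0 - 192.168.255.255)
Public (not in any RFC 1918 range)


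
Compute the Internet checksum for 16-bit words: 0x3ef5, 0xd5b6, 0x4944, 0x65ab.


Sum all words (with carry folding):
+ 0x3ef5 = 0x3ef5
+ 0xd5b6 = 0x14ac
+ 0x4944 = 0x5df0
+ 0x65ab = 0xc39b
One's complement: ~0xc39b
Checksum = 0x3c64


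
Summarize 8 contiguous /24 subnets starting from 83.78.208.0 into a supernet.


Original prefix: /24
Number of subnets: 8 = 2^3
New prefix = 24 - 3 = 21
Supernet: 83.78.208.0/21


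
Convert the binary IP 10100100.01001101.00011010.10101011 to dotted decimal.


10100100 = 164
01001101 = 77
00011010 = 26
10101011 = 171
IP: 164.77.26.171


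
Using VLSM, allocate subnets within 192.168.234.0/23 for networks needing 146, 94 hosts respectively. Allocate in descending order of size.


146 hosts -> /24 (254 usable): 192.168.234.0/24
94 hosts -> /25 (126 usable): 192.168.235.0/25
Allocation: 192.168.234.0/24 (146 hosts, 254 usable); 192.168.235.0/25 (94 hosts, 126 usable)


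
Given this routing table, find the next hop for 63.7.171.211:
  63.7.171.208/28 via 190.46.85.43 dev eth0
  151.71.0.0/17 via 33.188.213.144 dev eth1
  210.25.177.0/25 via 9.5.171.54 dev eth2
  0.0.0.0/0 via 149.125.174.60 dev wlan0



Longest prefix match for 63.7.171.211:
  /28 63.7.171.208: MATCH
  /17 151.71.0.0: no
  /25 210.25.177.0: no
  /0 0.0.0.0: MATCH
Selected: next-hop 190.46.85.43 via eth0 (matched /28)


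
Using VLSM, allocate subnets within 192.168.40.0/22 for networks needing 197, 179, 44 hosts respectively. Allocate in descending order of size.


197 hosts -> /24 (254 usable): 192.168.40.0/24
179 hosts -> /24 (254 usable): 192.168.41.0/24
44 hosts -> /26 (62 usable): 192.168.42.0/26
Allocation: 192.168.40.0/24 (197 hosts, 254 usable); 192.168.41.0/24 (179 hosts, 254 usable); 192.168.42.0/26 (44 hosts, 62 usable)


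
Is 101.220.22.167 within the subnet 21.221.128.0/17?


Subnet network: 21.221.128.0
Test IP AND mask: 101.220.0.0
No, 101.220.22.167 is not in 21.221.128.0/17


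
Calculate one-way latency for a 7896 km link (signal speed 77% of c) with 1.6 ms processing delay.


Speed = 0.77 * 3e5 km/s = 231000 km/s
Propagation delay = 7896 / 231000 = 0.0342 s = 34.1818 ms
Processing delay = 1.6 ms
Total one-way latency = 35.7818 ms


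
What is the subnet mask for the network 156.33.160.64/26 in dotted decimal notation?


/26 means 26 network bits, 6 host bits
Binary: 11111111111111111111111111000000
Mask: 255.255.255.192


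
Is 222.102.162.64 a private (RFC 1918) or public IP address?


RFC 1918 private ranges:
  10.0.0.0/8 (10.0.0.0 - 10.255.255.255)
  172.16.0.0/12 (172.16.0.0 - 172.31.255.255)
  192.168.0.0/16 (192.168.0.0 - 192.168.255.255)
Public (not in any RFC 1918 range)


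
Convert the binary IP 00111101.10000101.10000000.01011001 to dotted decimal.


00111101 = 61
10000101 = 133
10000000 = 128
01011001 = 89
IP: 61.133.128.89


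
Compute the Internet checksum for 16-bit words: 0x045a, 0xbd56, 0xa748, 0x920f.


Sum all words (with carry folding):
+ 0x045a = 0x045a
+ 0xbd56 = 0xc1b0
+ 0xa748 = 0x68f9
+ 0x920f = 0xfb08
One's complement: ~0xfb08
Checksum = 0x04f7


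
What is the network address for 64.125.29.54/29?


IP:   01000000.01111101.00011101.00110110
Mask: 11111111.11111111.11111111.11111000
AND operation:
Net:  01000000.01111101.00011101.00110000
Network: 64.125.29.48/29


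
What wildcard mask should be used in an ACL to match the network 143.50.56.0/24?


Subnet mask: 255.255.255.0
Wildcard = 255.255.255.255 - subnet mask
255 - 255 = 0
255 - 255 = 0
255 - 255 = 0
255 - 0 = 255
Wildcard: 0.0.0.255


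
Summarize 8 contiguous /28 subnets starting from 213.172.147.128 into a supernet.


Original prefix: /28
Number of subnets: 8 = 2^3
New prefix = 28 - 3 = 25
Supernet: 213.172.147.128/25


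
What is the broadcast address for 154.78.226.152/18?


Network: 154.78.192.0/18
Host bits = 14
Set all host bits to 1:
Broadcast: 154.78.255.255


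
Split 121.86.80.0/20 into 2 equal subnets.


New prefix = 20 + 1 = 21
Each subnet has 2048 addresses
  121.86.80.0/21
  121.86.88.0/21
Subnets: 121.86.80.0/21, 121.86.88.0/21


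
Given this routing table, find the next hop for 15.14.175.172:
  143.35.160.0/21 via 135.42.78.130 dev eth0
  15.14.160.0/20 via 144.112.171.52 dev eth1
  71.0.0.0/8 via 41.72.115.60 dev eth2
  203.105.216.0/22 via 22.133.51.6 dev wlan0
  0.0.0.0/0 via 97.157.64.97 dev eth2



Longest prefix match for 15.14.175.172:
  /21 143.35.160.0: no
  /20 15.14.160.0: MATCH
  /8 71.0.0.0: no
  /22 203.105.216.0: no
  /0 0.0.0.0: MATCH
Selected: next-hop 144.112.171.52 via eth1 (matched /20)


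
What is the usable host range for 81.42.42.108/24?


Network: 81.42.42.0
Broadcast: 81.42.42.255
First usable = network + 1
Last usable = broadcast - 1
Range: 81.42.42.1 to 81.42.42.254


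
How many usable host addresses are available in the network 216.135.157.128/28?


Host bits = 32 - 28 = 4
Total addresses = 2^4 = 16
Usable = total - 2 (network and broadcast)
Usable hosts: 14


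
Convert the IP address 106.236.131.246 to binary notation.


106 = 01101010
236 = 11101100
131 = 10000011
246 = 11110110
Binary: 01101010.11101100.10000011.11110110


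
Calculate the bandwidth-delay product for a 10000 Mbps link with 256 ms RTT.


BDP = bandwidth * RTT
= 10000 Mbps * 256 ms
= 10000 * 1e6 * 256 / 1000 bits
= 2560000000 bits
= 320000000 bytes
= 312500 KB
BDP = 2560000000 bits (320000000 bytes)


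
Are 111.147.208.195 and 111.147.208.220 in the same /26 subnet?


Mask: 255.255.255.192
111.147.208.195 AND mask = 111.147.208.192
111.147.208.220 AND mask = 111.147.208.192
Yes, same subnet (111.147.208.192)


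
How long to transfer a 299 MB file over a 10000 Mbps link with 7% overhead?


Effective throughput = 10000 * (1 - 7/100) = 9300 Mbps
File size in Mb = 299 * 8 = 2392 Mb
Time = 2392 / 9300
Time = 0.2572 seconds


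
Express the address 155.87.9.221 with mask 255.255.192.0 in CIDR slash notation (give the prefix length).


Binary: 11111111.11111111.11000000.00000000
Count leading 1s
Prefix: /18


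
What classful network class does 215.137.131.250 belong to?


First octet: 215
Binary: 11010111
110xxxxx -> Class C (192-223)
Class C, default mask 255.255.255.0 (/24)


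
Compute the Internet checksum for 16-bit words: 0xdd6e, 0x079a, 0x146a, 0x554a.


Sum all words (with carry folding):
+ 0xdd6e = 0xdd6e
+ 0x079a = 0xe508
+ 0x146a = 0xf972
+ 0x554a = 0x4ebd
One's complement: ~0x4ebd
Checksum = 0xb142


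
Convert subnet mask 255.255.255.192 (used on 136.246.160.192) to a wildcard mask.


Subnet mask: 255.255.255.192
Wildcard = 255.255.255.255 - subnet mask
255 - 255 = 0
255 - 255 = 0
255 - 255 = 0
255 - 192 = 63
Wildcard: 0.0.0.63


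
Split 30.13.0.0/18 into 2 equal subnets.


New prefix = 18 + 1 = 19
Each subnet has 8192 addresses
  30.13.0.0/19
  30.13.32.0/19
Subnets: 30.13.0.0/19, 30.13.32.0/19


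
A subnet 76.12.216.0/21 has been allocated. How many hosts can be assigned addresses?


Host bits = 32 - 21 = 11
Total addresses = 2^11 = 2048
Usable = total - 2 (network and broadcast)
Usable hosts: 2046


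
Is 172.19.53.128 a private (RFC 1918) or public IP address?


RFC 1918 private ranges:
  10.0.0.0/8 (10.0.0.0 - 10.255.255.255)
  172.16.0.0/12 (172.16.0.0 - 172.31.255.255)
  192.168.0.0/16 (192.168.0.0 - 192.168.255.255)
Private (in 172.16.0.0/12)


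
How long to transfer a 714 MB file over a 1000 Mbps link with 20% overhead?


Effective throughput = 1000 * (1 - 20/100) = 800 Mbps
File size in Mb = 714 * 8 = 5712 Mb
Time = 5712 / 800
Time = 7.14 seconds


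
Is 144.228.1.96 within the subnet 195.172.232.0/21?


Subnet network: 195.172.232.0
Test IP AND mask: 144.228.0.0
No, 144.228.1.96 is not in 195.172.232.0/21


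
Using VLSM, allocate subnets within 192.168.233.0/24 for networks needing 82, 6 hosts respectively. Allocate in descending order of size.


82 hosts -> /25 (126 usable): 192.168.233.0/25
6 hosts -> /29 (6 usable): 192.168.233.128/29
Allocation: 192.168.233.0/25 (82 hosts, 126 usable); 192.168.233.128/29 (6 hosts, 6 usable)


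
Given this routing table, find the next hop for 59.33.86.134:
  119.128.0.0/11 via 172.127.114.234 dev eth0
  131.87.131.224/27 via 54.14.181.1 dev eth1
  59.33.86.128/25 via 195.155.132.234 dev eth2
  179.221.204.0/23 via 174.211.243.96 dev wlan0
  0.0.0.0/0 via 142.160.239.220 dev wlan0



Longest prefix match for 59.33.86.134:
  /11 119.128.0.0: no
  /27 131.87.131.224: no
  /25 59.33.86.128: MATCH
  /23 179.221.204.0: no
  /0 0.0.0.0: MATCH
Selected: next-hop 195.155.132.234 via eth2 (matched /25)


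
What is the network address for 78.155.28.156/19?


IP:   01001110.10011011.00011100.10011100
Mask: 11111111.11111111.11100000.00000000
AND operation:
Net:  01001110.10011011.00000000.00000000
Network: 78.155.0.0/19


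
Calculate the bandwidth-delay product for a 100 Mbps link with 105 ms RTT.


BDP = bandwidth * RTT
= 100 Mbps * 105 ms
= 100 * 1e6 * 105 / 1000 bits
= 10500000 bits
= 1312500 bytes
= 1281.7383 KB
BDP = 10500000 bits (1312500 bytes)


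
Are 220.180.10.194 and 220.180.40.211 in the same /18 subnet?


Mask: 255.255.192.0
220.180.10.194 AND mask = 220.180.0.0
220.180.40.211 AND mask = 220.180.0.0
Yes, same subnet (220.180.0.0)


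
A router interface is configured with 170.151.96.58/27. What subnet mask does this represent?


/27 means 27 network bits, 5 host bits
Binary: 11111111111111111111111111100000
Mask: 255.255.255.224


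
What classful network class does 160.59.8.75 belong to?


First octet: 160
Binary: 10100000
10xxxxxx -> Class B (128-191)
Class B, default mask 255.255.0.0 (/16)


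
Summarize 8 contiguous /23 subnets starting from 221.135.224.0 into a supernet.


Original prefix: /23
Number of subnets: 8 = 2^3
New prefix = 23 - 3 = 20
Supernet: 221.135.224.0/20


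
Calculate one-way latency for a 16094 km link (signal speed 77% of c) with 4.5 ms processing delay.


Speed = 0.77 * 3e5 km/s = 231000 km/s
Propagation delay = 16094 / 231000 = 0.0697 s = 69.671 ms
Processing delay = 4.5 ms
Total one-way latency = 74.171 ms


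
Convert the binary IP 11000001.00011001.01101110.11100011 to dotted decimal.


11000001 = 193
00011001 = 25
01101110 = 110
11100011 = 227
IP: 193.25.110.227


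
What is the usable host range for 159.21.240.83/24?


Network: 159.21.240.0
Broadcast: 159.21.240.255
First usable = network + 1
Last usable = broadcast - 1
Range: 159.21.240.1 to 159.21.240.254


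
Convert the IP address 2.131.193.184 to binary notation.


2 = 00000010
131 = 10000011
193 = 11000001
184 = 10111000
Binary: 00000010.10000011.11000001.10111000


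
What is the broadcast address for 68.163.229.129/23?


Network: 68.163.228.0/23
Host bits = 9
Set all host bits to 1:
Broadcast: 68.163.229.255


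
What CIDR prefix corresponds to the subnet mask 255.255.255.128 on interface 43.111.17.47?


Binary: 11111111.11111111.11111111.10000000
Count leading 1s
Prefix: /25


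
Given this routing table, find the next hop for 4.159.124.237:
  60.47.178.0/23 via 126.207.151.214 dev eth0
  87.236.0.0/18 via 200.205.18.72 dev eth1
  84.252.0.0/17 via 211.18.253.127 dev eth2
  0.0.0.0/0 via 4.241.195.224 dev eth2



Longest prefix match for 4.159.124.237:
  /23 60.47.178.0: no
  /18 87.236.0.0: no
  /17 84.252.0.0: no
  /0 0.0.0.0: MATCH
Selected: next-hop 4.241.195.224 via eth2 (matched /0)


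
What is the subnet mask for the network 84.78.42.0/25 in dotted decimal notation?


/25 means 25 network bits, 7 host bits
Binary: 11111111111111111111111110000000
Mask: 255.255.255.128


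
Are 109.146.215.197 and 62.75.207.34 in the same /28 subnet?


Mask: 255.255.255.240
109.146.215.197 AND mask = 109.146.215.192
62.75.207.34 AND mask = 62.75.207.32
No, different subnets (109.146.215.192 vs 62.75.207.32)


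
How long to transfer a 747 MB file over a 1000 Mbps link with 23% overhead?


Effective throughput = 1000 * (1 - 23/100) = 770 Mbps
File size in Mb = 747 * 8 = 5976 Mb
Time = 5976 / 770
Time = 7.761 seconds


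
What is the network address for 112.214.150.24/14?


IP:   01110000.11010110.10010110.00011000
Mask: 11111111.11111100.00000000.00000000
AND operation:
Net:  01110000.11010100.00000000.00000000
Network: 112.212.0.0/14


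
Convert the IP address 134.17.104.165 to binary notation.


134 = 10000110
17 = 00010001
104 = 01101000
165 = 10100101
Binary: 10000110.00010001.01101000.10100101


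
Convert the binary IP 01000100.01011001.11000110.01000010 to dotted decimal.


01000100 = 68
01011001 = 89
11000110 = 198
01000010 = 66
IP: 68.89.198.66


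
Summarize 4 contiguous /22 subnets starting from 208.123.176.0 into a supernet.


Original prefix: /22
Number of subnets: 4 = 2^2
New prefix = 22 - 2 = 20
Supernet: 208.123.176.0/20


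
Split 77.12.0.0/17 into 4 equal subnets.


New prefix = 17 + 2 = 19
Each subnet has 8192 addresses
  77.12.0.0/19
  77.12.32.0/19
  77.12.64.0/19
  77.12.96.0/19
Subnets: 77.12.0.0/19, 77.12.32.0/19, 77.12.64.0/19, 77.12.96.0/19


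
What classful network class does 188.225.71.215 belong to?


First octet: 188
Binary: 10111100
10xxxxxx -> Class B (128-191)
Class B, default mask 255.255.0.0 (/16)


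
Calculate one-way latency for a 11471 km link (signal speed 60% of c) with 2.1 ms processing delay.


Speed = 0.6 * 3e5 km/s = 180000 km/s
Propagation delay = 11471 / 180000 = 0.0637 s = 63.7278 ms
Processing delay = 2.1 ms
Total one-way latency = 65.8278 ms


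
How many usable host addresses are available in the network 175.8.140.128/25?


Host bits = 32 - 25 = 7
Total addresses = 2^7 = 128
Usable = total - 2 (network and broadcast)
Usable hosts: 126


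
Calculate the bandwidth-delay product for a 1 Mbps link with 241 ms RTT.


BDP = bandwidth * RTT
= 1 Mbps * 241 ms
= 1 * 1e6 * 241 / 1000 bits
= 241000 bits
= 30125 bytes
= 29.4189 KB
BDP = 241000 bits (30125 bytes)


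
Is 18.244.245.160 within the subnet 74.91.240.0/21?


Subnet network: 74.91.240.0
Test IP AND mask: 18.244.240.0
No, 18.244.245.160 is not in 74.91.240.0/21


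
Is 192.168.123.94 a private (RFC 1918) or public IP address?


RFC 1918 private ranges:
  10.0.0.0/8 (10.0.0.0 - 10.255.255.255)
  172.16.0.0/12 (172.16.0.0 - 172.31.255.255)
  192.168.0.0/16 (192.168.0.0 - 192.168.255.255)
Private (in 192.168.0.0/16)


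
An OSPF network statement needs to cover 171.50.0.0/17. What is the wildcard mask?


Subnet mask: 255.255.128.0
Wildcard = 255.255.255.255 - subnet mask
255 - 255 = 0
255 - 255 = 0
255 - 128 = 127
255 - 0 = 255
Wildcard: 0.0.127.255


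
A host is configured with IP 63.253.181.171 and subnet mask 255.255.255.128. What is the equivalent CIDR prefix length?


Binary: 11111111.11111111.11111111.10000000
Count leading 1s
Prefix: /25


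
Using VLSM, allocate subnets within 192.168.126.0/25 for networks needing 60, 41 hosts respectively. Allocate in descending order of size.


60 hosts -> /26 (62 usable): 192.168.126.0/26
41 hosts -> /26 (62 usable): 192.168.126.64/26
Allocation: 192.168.126.0/26 (60 hosts, 62 usable); 192.168.126.64/26 (41 hosts, 62 usable)


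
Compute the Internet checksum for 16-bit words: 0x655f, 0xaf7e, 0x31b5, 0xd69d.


Sum all words (with carry folding):
+ 0x655f = 0x655f
+ 0xaf7e = 0x14de
+ 0x31b5 = 0x4693
+ 0xd69d = 0x1d31
One's complement: ~0x1d31
Checksum = 0xe2ce


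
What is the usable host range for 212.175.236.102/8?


Network: 212.0.0.0
Broadcast: 212.255.255.255
First usable = network + 1
Last usable = broadcast - 1
Range: 212.0.0.1 to 212.255.255.254


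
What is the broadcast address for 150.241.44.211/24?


Network: 150.241.44.0/24
Host bits = 8
Set all host bits to 1:
Broadcast: 150.241.44.255


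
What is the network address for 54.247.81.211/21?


IP:   00110110.11110111.01010001.11010011
Mask: 11111111.11111111.11111000.00000000
AND operation:
Net:  00110110.11110111.01010000.00000000
Network: 54.247.80.0/21


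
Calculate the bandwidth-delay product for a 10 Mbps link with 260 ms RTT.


BDP = bandwidth * RTT
= 10 Mbps * 260 ms
= 10 * 1e6 * 260 / 1000 bits
= 2600000 bits
= 325000 bytes
= 317.3828 KB
BDP = 2600000 bits (325000 bytes)


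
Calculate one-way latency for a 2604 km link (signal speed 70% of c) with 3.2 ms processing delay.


Speed = 0.7 * 3e5 km/s = 210000 km/s
Propagation delay = 2604 / 210000 = 0.0124 s = 12.4 ms
Processing delay = 3.2 ms
Total one-way latency = 15.6 ms


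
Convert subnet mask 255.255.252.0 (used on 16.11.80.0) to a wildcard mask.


Subnet mask: 255.255.252.0
Wildcard = 255.255.255.255 - subnet mask
255 - 255 = 0
255 - 255 = 0
255 - 252 = 3
255 - 0 = 255
Wildcard: 0.0.3.255


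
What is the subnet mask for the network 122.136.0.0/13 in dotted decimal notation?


/13 means 13 network bits, 19 host bits
Binary: 11111111111110000000000000000000
Mask: 255.248.0.0


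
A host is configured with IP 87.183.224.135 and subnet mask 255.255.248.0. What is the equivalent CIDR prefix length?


Binary: 11111111.11111111.11111000.00000000
Count leading 1s
Prefix: /21


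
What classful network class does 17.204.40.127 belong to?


First octet: 17
Binary: 00010001
0xxxxxxx -> Class A (1-126)
Class A, default mask 255.0.0.0 (/8)


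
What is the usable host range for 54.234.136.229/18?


Network: 54.234.128.0
Broadcast: 54.234.191.255
First usable = network + 1
Last usable = broadcast - 1
Range: 54.234.128.1 to 54.234.191.254


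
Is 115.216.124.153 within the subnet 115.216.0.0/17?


Subnet network: 115.216.0.0
Test IP AND mask: 115.216.0.0
Yes, 115.216.124.153 is in 115.216.0.0/17


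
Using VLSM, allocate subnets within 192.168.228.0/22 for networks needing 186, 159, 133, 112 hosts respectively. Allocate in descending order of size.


186 hosts -> /24 (254 usable): 192.168.228.0/24
159 hosts -> /24 (254 usable): 192.168.229.0/24
133 hosts -> /24 (254 usable): 192.168.230.0/24
112 hosts -> /25 (126 usable): 192.168.231.0/25
Allocation: 192.168.228.0/24 (186 hosts, 254 usable); 192.168.229.0/24 (159 hosts, 254 usable); 192.168.230.0/24 (133 hosts, 254 usable); 192.168.231.0/25 (112 hosts, 126 usable)


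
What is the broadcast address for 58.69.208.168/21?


Network: 58.69.208.0/21
Host bits = 11
Set all host bits to 1:
Broadcast: 58.69.215.255


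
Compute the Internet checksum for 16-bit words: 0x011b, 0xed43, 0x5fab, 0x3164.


Sum all words (with carry folding):
+ 0x011b = 0x011b
+ 0xed43 = 0xee5e
+ 0x5fab = 0x4e0a
+ 0x3164 = 0x7f6e
One's complement: ~0x7f6e
Checksum = 0x8091


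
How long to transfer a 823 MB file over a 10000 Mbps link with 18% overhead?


Effective throughput = 10000 * (1 - 18/100) = 8200 Mbps
File size in Mb = 823 * 8 = 6584 Mb
Time = 6584 / 8200
Time = 0.8029 seconds


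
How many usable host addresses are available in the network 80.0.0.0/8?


Host bits = 32 - 8 = 24
Total addresses = 2^24 = 16777216
Usable = total - 2 (network and broadcast)
Usable hosts: 16777214


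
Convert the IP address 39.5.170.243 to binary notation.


39 = 00100111
5 = 00000101
170 = 10101010
243 = 11110011
Binary: 00100111.00000101.10101010.11110011


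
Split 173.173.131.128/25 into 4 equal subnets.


New prefix = 25 + 2 = 27
Each subnet has 32 addresses
  173.173.131.128/27
  173.173.131.160/27
  173.173.131.192/27
  173.173.131.224/27
Subnets: 173.173.131.128/27, 173.173.131.160/27, 173.173.131.192/27, 173.173.131.224/27


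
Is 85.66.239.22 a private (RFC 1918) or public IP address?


RFC 1918 private ranges:
  10.0.0.0/8 (10.0.0.0 - 10.255.255.255)
  172.16.0.0/12 (172.16.0.0 - 172.31.255.255)
  192.168.0.0/16 (192.168.0.0 - 192.168.255.255)
Public (not in any RFC 1918 range)


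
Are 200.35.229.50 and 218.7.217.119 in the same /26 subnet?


Mask: 255.255.255.192
200.35.229.50 AND mask = 200.35.229.0
218.7.217.119 AND mask = 218.7.217.64
No, different subnets (200.35.229.0 vs 218.7.217.64)


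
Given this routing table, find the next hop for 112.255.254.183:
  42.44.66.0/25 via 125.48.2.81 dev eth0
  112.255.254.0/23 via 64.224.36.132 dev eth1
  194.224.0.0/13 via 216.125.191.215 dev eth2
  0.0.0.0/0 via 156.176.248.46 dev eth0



Longest prefix match for 112.255.254.183:
  /25 42.44.66.0: no
  /23 112.255.254.0: MATCH
  /13 194.224.0.0: no
  /0 0.0.0.0: MATCH
Selected: next-hop 64.224.36.132 via eth1 (matched /23)


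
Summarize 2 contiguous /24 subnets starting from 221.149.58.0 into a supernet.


Original prefix: /24
Number of subnets: 2 = 2^1
New prefix = 24 - 1 = 23
Supernet: 221.149.58.0/23


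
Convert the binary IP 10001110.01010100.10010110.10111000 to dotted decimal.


10001110 = 142
01010100 = 84
10010110 = 150
10111000 = 184
IP: 142.84.150.184


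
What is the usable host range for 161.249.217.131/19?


Network: 161.249.192.0
Broadcast: 161.249.223.255
First usable = network + 1
Last usable = broadcast - 1
Range: 161.249.192.1 to 161.249.223.254


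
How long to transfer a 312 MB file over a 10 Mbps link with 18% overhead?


Effective throughput = 10 * (1 - 18/100) = 8.2 Mbps
File size in Mb = 312 * 8 = 2496 Mb
Time = 2496 / 8.2
Time = 304.3902 seconds


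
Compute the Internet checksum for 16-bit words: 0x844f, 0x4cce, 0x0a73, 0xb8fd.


Sum all words (with carry folding):
+ 0x844f = 0x844f
+ 0x4cce = 0xd11d
+ 0x0a73 = 0xdb90
+ 0xb8fd = 0x948e
One's complement: ~0x948e
Checksum = 0x6b71


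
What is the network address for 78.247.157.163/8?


IP:   01001110.11110111.10011101.10100011
Mask: 11111111.00000000.00000000.00000000
AND operation:
Net:  01001110.00000000.00000000.00000000
Network: 78.0.0.0/8


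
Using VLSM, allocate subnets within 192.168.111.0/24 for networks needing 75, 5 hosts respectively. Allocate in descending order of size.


75 hosts -> /25 (126 usable): 192.168.111.0/25
5 hosts -> /29 (6 usable): 192.168.111.128/29
Allocation: 192.168.111.0/25 (75 hosts, 126 usable); 192.168.111.128/29 (5 hosts, 6 usable)


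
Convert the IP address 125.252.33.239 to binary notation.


125 = 01111101
252 = 11111100
33 = 00100001
239 = 11101111
Binary: 01111101.11111100.00100001.11101111


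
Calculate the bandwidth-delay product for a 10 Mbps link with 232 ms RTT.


BDP = bandwidth * RTT
= 10 Mbps * 232 ms
= 10 * 1e6 * 232 / 1000 bits
= 2320000 bits
= 290000 bytes
= 283.2031 KB
BDP = 2320000 bits (290000 bytes)


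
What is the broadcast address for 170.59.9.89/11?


Network: 170.32.0.0/11
Host bits = 21
Set all host bits to 1:
Broadcast: 170.63.255.255


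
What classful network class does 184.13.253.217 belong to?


First octet: 184
Binary: 10111000
10xxxxxx -> Class B (128-191)
Class B, default mask 255.255.0.0 (/16)


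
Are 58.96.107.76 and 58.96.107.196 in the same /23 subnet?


Mask: 255.255.254.0
58.96.107.76 AND mask = 58.96.106.0
58.96.107.196 AND mask = 58.96.106.0
Yes, same subnet (58.96.106.0)


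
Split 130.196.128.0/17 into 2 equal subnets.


New prefix = 17 + 1 = 18
Each subnet has 16384 addresses
  130.196.128.0/18
  130.196.192.0/18
Subnets: 130.196.128.0/18, 130.196.192.0/18


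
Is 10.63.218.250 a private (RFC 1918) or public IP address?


RFC 1918 private ranges:
  10.0.0.0/8 (10.0.0.0 - 10.255.255.255)
  172.16.0.0/12 (172.16.0.0 - 172.31.255.255)
  192.168.0.0/16 (192.168.0.0 - 192.168.255.255)
Private (in 10.0.0.0/8)


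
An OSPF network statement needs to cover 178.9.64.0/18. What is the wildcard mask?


Subnet mask: 255.255.192.0
Wildcard = 255.255.255.255 - subnet mask
255 - 255 = 0
255 - 255 = 0
255 - 192 = 63
255 - 0 = 255
Wildcard: 0.0.63.255


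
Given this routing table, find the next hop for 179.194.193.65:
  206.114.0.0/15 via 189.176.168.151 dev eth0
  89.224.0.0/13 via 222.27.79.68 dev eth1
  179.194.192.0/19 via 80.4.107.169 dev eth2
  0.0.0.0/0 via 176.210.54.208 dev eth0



Longest prefix match for 179.194.193.65:
  /15 206.114.0.0: no
  /13 89.224.0.0: no
  /19 179.194.192.0: MATCH
  /0 0.0.0.0: MATCH
Selected: next-hop 80.4.107.169 via eth2 (matched /19)


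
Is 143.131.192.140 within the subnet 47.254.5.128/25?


Subnet network: 47.254.5.128
Test IP AND mask: 143.131.192.128
No, 143.131.192.140 is not in 47.254.5.128/25


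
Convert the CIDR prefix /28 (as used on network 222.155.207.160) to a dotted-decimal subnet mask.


/28 means 28 network bits, 4 host bits
Binary: 11111111111111111111111111110000
Mask: 255.255.255.240


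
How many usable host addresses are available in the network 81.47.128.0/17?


Host bits = 32 - 17 = 15
Total addresses = 2^15 = 32768
Usable = total - 2 (network and broadcast)
Usable hosts: 32766


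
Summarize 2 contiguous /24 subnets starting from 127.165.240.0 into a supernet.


Original prefix: /24
Number of subnets: 2 = 2^1
New prefix = 24 - 1 = 23
Supernet: 127.165.240.0/23


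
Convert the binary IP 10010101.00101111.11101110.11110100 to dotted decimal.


10010101 = 149
00101111 = 47
11101110 = 238
11110100 = 244
IP: 149.47.238.244


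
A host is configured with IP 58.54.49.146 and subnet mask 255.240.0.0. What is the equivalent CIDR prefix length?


Binary: 11111111.11110000.00000000.00000000
Count leading 1s
Prefix: /12


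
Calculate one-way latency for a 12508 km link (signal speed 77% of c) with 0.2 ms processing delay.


Speed = 0.77 * 3e5 km/s = 231000 km/s
Propagation delay = 12508 / 231000 = 0.0541 s = 54.1472 ms
Processing delay = 0.2 ms
Total one-way latency = 54.3472 ms


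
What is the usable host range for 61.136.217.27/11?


Network: 61.128.0.0
Broadcast: 61.159.255.255
First usable = network + 1
Last usable = broadcast - 1
Range: 61.128.0.1 to 61.159.255.254


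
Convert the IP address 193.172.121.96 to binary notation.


193 = 11000001
172 = 10101100
121 = 01111001
96 = 01100000
Binary: 11000001.10101100.01111001.01100000


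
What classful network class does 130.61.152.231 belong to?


First octet: 130
Binary: 10000010
10xxxxxx -> Class B (128-191)
Class B, default mask 255.255.0.0 (/16)


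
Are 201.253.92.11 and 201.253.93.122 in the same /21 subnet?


Mask: 255.255.248.0
201.253.92.11 AND mask = 201.253.88.0
201.253.93.122 AND mask = 201.253.88.0
Yes, same subnet (201.253.88.0)


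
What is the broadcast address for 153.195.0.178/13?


Network: 153.192.0.0/13
Host bits = 19
Set all host bits to 1:
Broadcast: 153.199.255.255


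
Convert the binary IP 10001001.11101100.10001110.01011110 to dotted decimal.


10001001 = 137
11101100 = 236
10001110 = 142
01011110 = 94
IP: 137.236.142.94


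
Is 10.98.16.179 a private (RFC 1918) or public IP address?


RFC 1918 private ranges:
  10.0.0.0/8 (10.0.0.0 - 10.255.255.255)
  172.16.0.0/12 (172.16.0.0 - 172.31.255.255)
  192.168.0.0/16 (192.168.0.0 - 192.168.255.255)
Private (in 10.0.0.0/8)


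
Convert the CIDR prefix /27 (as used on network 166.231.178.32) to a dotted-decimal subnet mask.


/27 means 27 network bits, 5 host bits
Binary: 11111111111111111111111111100000
Mask: 255.255.255.224


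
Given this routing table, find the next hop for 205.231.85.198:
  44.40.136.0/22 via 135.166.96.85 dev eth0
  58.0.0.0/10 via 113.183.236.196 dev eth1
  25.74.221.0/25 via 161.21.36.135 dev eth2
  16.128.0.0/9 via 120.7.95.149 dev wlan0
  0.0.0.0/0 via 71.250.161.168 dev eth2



Longest prefix match for 205.231.85.198:
  /22 44.40.136.0: no
  /10 58.0.0.0: no
  /25 25.74.221.0: no
  /9 16.128.0.0: no
  /0 0.0.0.0: MATCH
Selected: next-hop 71.250.161.168 via eth2 (matched /0)


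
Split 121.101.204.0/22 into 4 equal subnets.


New prefix = 22 + 2 = 24
Each subnet has 256 addresses
  121.101.204.0/24
  121.101.205.0/24
  121.101.206.0/24
  121.101.207.0/24
Subnets: 121.101.204.0/24, 121.101.205.0/24, 121.101.206.0/24, 121.101.207.0/24


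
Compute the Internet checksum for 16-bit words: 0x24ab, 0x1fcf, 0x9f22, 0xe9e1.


Sum all words (with carry folding):
+ 0x24ab = 0x24ab
+ 0x1fcf = 0x447a
+ 0x9f22 = 0xe39c
+ 0xe9e1 = 0xcd7e
One's complement: ~0xcd7e
Checksum = 0x3281


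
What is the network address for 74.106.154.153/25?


IP:   01001010.01101010.10011010.10011001
Mask: 11111111.11111111.11111111.10000000
AND operation:
Net:  01001010.01101010.10011010.10000000
Network: 74.106.154.128/25


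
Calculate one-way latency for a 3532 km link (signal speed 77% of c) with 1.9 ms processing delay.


Speed = 0.77 * 3e5 km/s = 231000 km/s
Propagation delay = 3532 / 231000 = 0.0153 s = 15.29 ms
Processing delay = 1.9 ms
Total one-way latency = 17.19 ms
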